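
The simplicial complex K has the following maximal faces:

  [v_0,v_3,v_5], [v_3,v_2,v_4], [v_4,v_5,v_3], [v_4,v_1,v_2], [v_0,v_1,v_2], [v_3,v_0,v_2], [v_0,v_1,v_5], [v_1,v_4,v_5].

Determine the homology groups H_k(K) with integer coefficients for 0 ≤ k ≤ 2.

Fix the vertex order v_0 < v_1 < v_2 < v_3 < v_4 < v_5 and write every simplex with vertices in increasing order. Then dim K = 2 and the simplices of K are:

  0-simplices (6): [v_0], [v_1], [v_2], [v_3], [v_4], [v_5]
  1-simplices (12): [v_0,v_1], [v_0,v_2], [v_0,v_3], [v_0,v_5], [v_1,v_2], [v_1,v_4], [v_1,v_5], [v_2,v_3], [v_2,v_4], [v_3,v_4], [v_3,v_5], [v_4,v_5]
  2-simplices (8): [v_0,v_1,v_2], [v_0,v_1,v_5], [v_0,v_2,v_3], [v_0,v_3,v_5], [v_1,v_2,v_4], [v_1,v_4,v_5], [v_2,v_3,v_4], [v_3,v_4,v_5]

so the chain groups are C_0 ≅ Z^6, C_1 ≅ Z^12, C_2 ≅ Z^8.

Boundary ∂_1: C_1 → C_0 is given by ∂[p,q] = [q] − [p].
This gives a 6×12 integer matrix of rank 5; reducing to Smith normal form yields diagonal entries (1,1,1,1,1).

Boundary ∂_2: C_2 → C_1 acts by ∂[p,q,r] = [q,r] − [p,r] + [p,q]. For instance
  ∂[v_1,v_2,v_4] = [v_2,v_4] − [v_1,v_4] + [v_1,v_2],
  ∂[v_0,v_2,v_3] = [v_2,v_3] − [v_0,v_3] + [v_0,v_2].
This gives a 12×8 integer matrix of rank 7; reducing to Smith normal form yields diagonal entries (1,1,1,1,1,1,1).

From H_k ≅ ker(∂_k) / im(∂_{k+1}) we obtain:

  H_0: rank C_0 − rank ∂_1 = 6 − 5 = 1, and the invariant factors of ∂_1 are all 1, so H_0 ≅ Z.
  H_1: rank ker ∂_1 − rank ∂_2 = (12 − 5) − 7 = 0, and the invariant factors of ∂_2 are all 1, so H_1 ≅ 0.
  H_2: rank ker ∂_2 − rank ∂_3 = (8 − 7) − 0 = 1, and there is no ∂_3, so H_2 ≅ Z.

H_0 ≅ Z,  H_1 = 0,  H_2 ≅ Z.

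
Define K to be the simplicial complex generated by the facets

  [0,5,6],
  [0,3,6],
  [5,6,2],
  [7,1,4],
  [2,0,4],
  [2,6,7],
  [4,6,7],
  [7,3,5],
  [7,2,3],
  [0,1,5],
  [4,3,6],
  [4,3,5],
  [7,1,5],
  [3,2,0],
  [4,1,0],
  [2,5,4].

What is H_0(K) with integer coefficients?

Order the vertices as 0 < 1 < 2 < 3 < 4 < 5 < 6 < 7. Listing each simplex with vertices in this order, K has dimension 2 with simplices:

  0-simplices (8): [0], [1], [2], [3], [4], [5], [6], [7]
  1-simplices (24): (24 of them)
  2-simplices (16): [0,1,4], [0,1,5], [0,2,3], [0,2,4], [0,3,6], [0,5,6], [1,4,7], [1,5,7], [2,3,7], [2,4,5], [2,5,6], [2,6,7], [3,4,5], [3,4,6], [3,5,7], [4,6,7]

giving chain groups C_0 ≅ Z^8, C_1 ≅ Z^24, C_2 ≅ Z^16.

∂_1: C_1 → C_0 sends each edge [p,q] (with p < q) to q − p.
This gives a 8×24 integer matrix of rank 7; reducing to Smith normal form yields diagonal entries (1,1,1,1,1,1,1).

The boundary map ∂_2: C_2 → C_1 maps a triangle to the signed sum of its edges. For instance
  ∂[2,4,5] = [4,5] − [2,5] + [2,4],
  ∂[3,4,6] = [4,6] − [3,6] + [3,4].
This gives a 24×16 integer matrix of rank 15; reducing to Smith normal form yields diagonal entries (1,1,1,1,1,1,1,1,1,1,1,1,1,1,1).

Reading off H_k = ker ∂_k / im ∂_{k+1}:

  H_0: rank C_0 − rank ∂_1 = 8 − 7 = 1, and the invariant factors of ∂_1 are all 1, so H_0 = Z.

H_0 ≅ Z.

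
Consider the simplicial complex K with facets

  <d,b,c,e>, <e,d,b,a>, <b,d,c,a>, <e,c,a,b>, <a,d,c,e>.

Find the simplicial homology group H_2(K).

H_2 = 0.

Take the total order a < b < c < d < e on the vertex set. Then K (dimension 3) consists of the simplices:

  0-simplices (5): a, b, c, d, e
  1-simplices (10): ab, ac, ad, ae, bc, bd, be, cd, ce, de
  2-simplices (10): abc, abd, abe, acd, ace, ade, bcd, bce, bde, cde
  3-simplices (5): abcd, abce, abde, acde, bcde

so the chain groups are C_0 ≅ Z^5, C_1 ≅ Z^10, C_2 ≅ Z^10, C_3 ≅ Z^5.

Boundary ∂_1: C_1 → C_0 sends each edge [p,q] (with p < q) to q − p. For instance
  ∂cd = d − c.
As a 5×10 matrix over Z this has rank 4, with invariant factors (1,1,1,1).

Boundary ∂_2: C_2 → C_1 acts by ∂[p,q,r] = [q,r] − [p,r] + [p,q]. For instance
  ∂abc = bc − ac + ab,
  ∂bcd = cd − bd + bc.
This gives a 10×10 integer matrix of rank 6; reducing to Smith normal form yields diagonal entries (1,1,1,1,1,1).

∂_3: C_3 → C_2 sends each 3-simplex σ to the alternating sum Σ_i (−1)^i (σ with its i-th vertex removed). For instance
  ∂abce = bce − ace + abe − abc,
  ∂bcde = cde − bde + bce − bcd.
This gives a 10×5 integer matrix of rank 4; reducing to Smith normal form yields diagonal entries (1,1,1,1).

From H_k ≅ ker(∂_k) / im(∂_{k+1}) we obtain:

  H_2: rank ker ∂_2 − rank ∂_3 = (10 − 6) − 4 = 0, and the invariant factors of ∂_3 are all 1, so H_2 = 0.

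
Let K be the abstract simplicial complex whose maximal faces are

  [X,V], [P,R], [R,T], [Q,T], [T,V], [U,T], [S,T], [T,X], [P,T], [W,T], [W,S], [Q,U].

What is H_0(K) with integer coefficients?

Fix the vertex order P < Q < R < S < T < U < V < W < X and write every simplex with vertices in increasing order. Then dim K = 1 and the simplices of K are:

  0-simplices (9): P, Q, R, S, T, U, V, W, X
  1-simplices (12): PR, PT, QT, QU, RT, ST, SW, TU, TV, TW, TX, VX

so the chain groups are C_0 ≅ Z^9, C_1 ≅ Z^12.

The boundary map ∂_1: C_1 → C_0 is given by ∂[p,q] = [q] − [p]. For instance
  ∂QU = U − Q.
The 9×12 boundary matrix has rank 8 and Smith normal form diag(1,1,1,1,1,1,1,1).

Now H_k = ker ∂_k / im ∂_{k+1}, so:

  H_0: rank C_0 − rank ∂_1 = 9 − 8 = 1, and the invariant factors of ∂_1 are all 1, so H_0 = Z.

H_0 ≅ Z.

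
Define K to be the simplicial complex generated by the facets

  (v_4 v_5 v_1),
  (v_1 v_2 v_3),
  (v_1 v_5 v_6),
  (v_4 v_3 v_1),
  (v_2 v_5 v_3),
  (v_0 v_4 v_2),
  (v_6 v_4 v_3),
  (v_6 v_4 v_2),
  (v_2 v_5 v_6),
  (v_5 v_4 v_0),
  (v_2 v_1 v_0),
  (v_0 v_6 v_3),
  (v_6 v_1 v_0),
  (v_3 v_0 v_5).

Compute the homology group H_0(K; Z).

H_0 ≅ Z.

Order the vertices as v_0 < v_1 < v_2 < v_3 < v_4 < v_5 < v_6. Listing each simplex with vertices in this order, K has dimension 2 with simplices:

  0-simplices (7): [v_0], [v_1], [v_2], [v_3], [v_4], [v_5], [v_6]
  1-simplices (21): (21 of them)
  2-simplices (14): (14 of them)

Hence C_0 ≅ Z^7, C_1 ≅ Z^21, C_2 ≅ Z^14.

The boundary map ∂_1: C_1 → C_0 maps an edge to its endpoints' difference, ∂[p,q] = q − p.
The resulting 7×21 matrix has rank 6, and its Smith normal form has invariant factors (1,1,1,1,1,1).

∂_2: C_2 → C_1 acts by ∂[p,q,r] = [q,r] − [p,r] + [p,q]. For instance
  ∂[v_1,v_3,v_4] = [v_3,v_4] − [v_1,v_4] + [v_1,v_3],
  ∂[v_1,v_4,v_5] = [v_4,v_5] − [v_1,v_5] + [v_1,v_4].
The 21×14 boundary matrix has rank 13 and Smith normal form diag(1,1,1,1,1,1,1,1,1,1,1,1,1).

Now H_k = ker ∂_k / im ∂_{k+1}, so:

  H_0: rank C_0 − rank ∂_1 = 7 − 6 = 1, and the invariant factors of ∂_1 are all 1, so H_0 = Z.

(K is a triangulation of the torus T^2.)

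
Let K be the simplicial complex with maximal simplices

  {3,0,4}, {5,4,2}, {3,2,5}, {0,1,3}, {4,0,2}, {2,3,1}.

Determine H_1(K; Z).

H_1 = Z.

Fix the vertex order 0 < 1 < 2 < 3 < 4 < 5 and write every simplex with vertices in increasing order. Then dim K = 2 and the simplices of K are:

  0-simplices (6): [0], [1], [2], [3], [4], [5]
  1-simplices (12): [0,1], [0,2], [0,3], [0,4], [1,2], [1,3], [2,3], [2,4], [2,5], [3,4], [3,5], [4,5]
  2-simplices (6): [0,1,3], [0,2,4], [0,3,4], [1,2,3], [2,3,5], [2,4,5]

Hence C_0 ≅ Z^6, C_1 ≅ Z^12, C_2 ≅ Z^6.

∂_1: C_1 → C_0 sends each edge [p,q] (with p < q) to q − p. For instance
  ∂[0,4] = [4] − [0].
The resulting 6×12 matrix has rank 5, and its Smith normal form has invariant factors (1,1,1,1,1).

∂_2: C_2 → C_1 acts by ∂[p,q,r] = [q,r] − [p,r] + [p,q]. For instance
  ∂[0,2,4] = [2,4] − [0,4] + [0,2],
  ∂[0,3,4] = [3,4] − [0,4] + [0,3].
The resulting 12×6 matrix has rank 6, and its Smith normal form has invariant factors (1,1,1,1,1,1).

Reading off H_k = ker ∂_k / im ∂_{k+1}:

  H_1: rank ker ∂_1 − rank ∂_2 = (12 − 5) − 6 = 1, and the invariant factors of ∂_2 are all 1, so H_1 ≅ Z.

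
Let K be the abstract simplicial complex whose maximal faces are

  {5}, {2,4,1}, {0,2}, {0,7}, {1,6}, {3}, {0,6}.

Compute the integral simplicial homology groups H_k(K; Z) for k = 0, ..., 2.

Fix the vertex order 0 < 1 < 2 < 3 < 4 < 5 < 6 < 7 and write every simplex with vertices in increasing order. Then dim K = 2 and the simplices of K are:

  0-simplices (8): [0], [1], [2], [3], [4], [5], [6], [7]
  1-simplices (7): [0,2], [0,6], [0,7], [1,2], [1,4], [1,6], [2,4]
  2-simplices (1): [1,2,4]

so the chain groups are C_0 ≅ Z^8, C_1 ≅ Z^7, C_2 ≅ Z^1.

The boundary map ∂_1: C_1 → C_0 is given by ∂[p,q] = [q] − [p]. For instance
  ∂[1,2] = [2] − [1].
The 8×7 boundary matrix has rank 5 and Smith normal form diag(1,1,1,1,1).

∂_2: C_2 → C_1 sends each 2-simplex [p,q,r] to [q,r] − [p,r] + [p,q]. For instance
  ∂[1,2,4] = [2,4] − [1,4] + [1,2].
The 7×1 boundary matrix has rank 1 and Smith normal form diag(1).

From H_k ≅ ker(∂_k) / im(∂_{k+1}) we obtain:

  H_0: rank C_0 − rank ∂_1 = 8 − 5 = 3, and the invariant factors of ∂_1 are all 1, so H_0 ≅ Z^3.
  H_1: rank ker ∂_1 − rank ∂_2 = (7 − 5) − 1 = 1, and the invariant factors of ∂_2 are all 1, so H_1 ≅ Z.
  H_2: rank ker ∂_2 − rank ∂_3 = (1 − 1) − 0 = 0, and there is no ∂_3, so H_2 ≅ 0.

H_0 ≅ Z^3,  H_1 ≅ Z,  H_2 = 0.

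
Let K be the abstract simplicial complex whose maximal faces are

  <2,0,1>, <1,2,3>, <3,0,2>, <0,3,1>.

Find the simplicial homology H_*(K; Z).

Order the vertices as 0 < 1 < 2 < 3. Listing each simplex with vertices in this order, K has dimension 2 with simplices:

  0-simplices (4): [0], [1], [2], [3]
  1-simplices (6): [0,1], [0,2], [0,3], [1,2], [1,3], [2,3]
  2-simplices (4): [0,1,2], [0,1,3], [0,2,3], [1,2,3]

giving chain groups C_0 ≅ Z^4, C_1 ≅ Z^6, C_2 ≅ Z^4.

Boundary ∂_1: C_1 → C_0 maps an edge to its endpoints' difference, ∂[p,q] = q − p. For instance
  ∂[2,3] = [3] − [2].
The resulting 4×6 matrix has rank 3, and its Smith normal form has invariant factors (1,1,1).

Boundary ∂_2: C_2 → C_1 maps a triangle to the signed sum of its edges. For instance
  ∂[1,2,3] = [2,3] − [1,3] + [1,2],
  ∂[0,1,2] = [1,2] − [0,2] + [0,1].
The 6×4 boundary matrix has rank 3 and Smith normal form diag(1,1,1).

Reading off H_k = ker ∂_k / im ∂_{k+1}:

  H_0: rank C_0 − rank ∂_1 = 4 − 3 = 1, and the invariant factors of ∂_1 are all 1, so H_0 ≅ Z.
  H_1: rank ker ∂_1 − rank ∂_2 = (6 − 3) − 3 = 0, and the invariant factors of ∂_2 are all 1, so H_1 ≅ 0.
  H_2: rank ker ∂_2 − rank ∂_3 = (4 − 3) − 0 = 1, and there is no ∂_3, so H_2 ≅ Z.

(K is a triangulation of the 2-sphere S^2.)

H_0 ≅ Z,  H_1 = 0,  H_2 ≅ Z.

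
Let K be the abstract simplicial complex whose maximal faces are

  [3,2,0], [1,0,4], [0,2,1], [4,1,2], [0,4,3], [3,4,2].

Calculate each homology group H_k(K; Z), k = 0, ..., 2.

We work with the vertex ordering 0 < 1 < 2 < 3 < 4. The simplices of K, each written with vertices in increasing order, are:

  0-simplices (5): [0], [1], [2], [3], [4]
  1-simplices (9): [0,1], [0,2], [0,3], [0,4], [1,2], [1,4], [2,3], [2,4], [3,4]
  2-simplices (6): [0,1,2], [0,1,4], [0,2,3], [0,3,4], [1,2,4], [2,3,4]

giving chain groups C_0 ≅ Z^5, C_1 ≅ Z^9, C_2 ≅ Z^6.

∂_1: C_1 → C_0 is given by ∂[p,q] = [q] − [p].
As a 5×9 matrix over Z this has rank 4, with invariant factors (1,1,1,1).

Boundary ∂_2: C_2 → C_1 sends each 2-simplex [p,q,r] to [q,r] − [p,r] + [p,q]. For instance
  ∂[0,1,2] = [1,2] − [0,2] + [0,1],
  ∂[0,3,4] = [3,4] − [0,4] + [0,3].
As a 9×6 matrix over Z this has rank 5, with invariant factors (1,1,1,1,1).

Computing H_k = (kernel of ∂_k) / (image of ∂_{k+1}):

  H_0: rank C_0 − rank ∂_1 = 5 − 4 = 1, and the invariant factors of ∂_1 are all 1, so H_0 ≅ Z.
  H_1: rank ker ∂_1 − rank ∂_2 = (9 − 4) − 5 = 0, and the invariant factors of ∂_2 are all 1, so H_1 ≅ 0.
  H_2: rank ker ∂_2 − rank ∂_3 = (6 − 5) − 0 = 1, and there is no ∂_3, so H_2 ≅ Z.

(K is a triangulation of the 2-sphere S^2.)

H_0 ≅ Z,  H_1 = 0,  H_2 ≅ Z.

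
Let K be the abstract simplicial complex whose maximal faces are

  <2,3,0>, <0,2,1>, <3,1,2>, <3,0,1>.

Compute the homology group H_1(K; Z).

We work with the vertex ordering 0 < 1 < 2 < 3. The simplices of K, each written with vertices in increasing order, are:

  0-simplices (4): [0], [1], [2], [3]
  1-simplices (6): [0,1], [0,2], [0,3], [1,2], [1,3], [2,3]
  2-simplices (4): [0,1,2], [0,1,3], [0,2,3], [1,2,3]

so the chain groups are C_0 ≅ Z^4, C_1 ≅ Z^6, C_2 ≅ Z^4.

∂_1: C_1 → C_0 sends each edge [p,q] (with p < q) to q − p. For instance
  ∂[0,2] = [2] − [0].
As a 4×6 matrix over Z this has rank 3, with invariant factors (1,1,1).

The boundary map ∂_2: C_2 → C_1 sends each 2-simplex [p,q,r] to [q,r] − [p,r] + [p,q]. For instance
  ∂[0,2,3] = [2,3] − [0,3] + [0,2],
  ∂[0,1,3] = [1,3] − [0,3] + [0,1].
The 6×4 boundary matrix has rank 3 and Smith normal form diag(1,1,1).

Reading off H_k = ker ∂_k / im ∂_{k+1}:

  H_1: rank ker ∂_1 − rank ∂_2 = (6 − 3) − 3 = 0, and the invariant factors of ∂_2 are all 1, so H_1 = 0.

H_1 = 0.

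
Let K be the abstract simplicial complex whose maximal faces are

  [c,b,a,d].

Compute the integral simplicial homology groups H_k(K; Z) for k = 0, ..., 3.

Fix the vertex order a < b < c < d and write every simplex with vertices in increasing order. Then dim K = 3 and the simplices of K are:

  0-simplices (4): a, b, c, d
  1-simplices (6): ab, ac, ad, bc, bd, cd
  2-simplices (4): abc, abd, acd, bcd
  3-simplices (1): abcd

Hence C_0 ≅ Z^4, C_1 ≅ Z^6, C_2 ≅ Z^4, C_3 ≅ Z^1.

The boundary map ∂_1: C_1 → C_0 is given by ∂[p,q] = [q] − [p].
As a 4×6 matrix over Z this has rank 3, with invariant factors (1,1,1).

The boundary map ∂_2: C_2 → C_1 acts by ∂[p,q,r] = [q,r] − [p,r] + [p,q]. For instance
  ∂acd = cd − ad + ac,
  ∂abd = bd − ad + ab.
This gives a 6×4 integer matrix of rank 3; reducing to Smith normal form yields diagonal entries (1,1,1).

Boundary ∂_3: C_3 → C_2 sends each 3-simplex σ to the alternating sum Σ_i (−1)^i (σ with its i-th vertex removed). For instance
  ∂abcd = bcd − acd + abd − abc.
The resulting 4×1 matrix has rank 1, and its Smith normal form has invariant factors (1).

Computing H_k = (kernel of ∂_k) / (image of ∂_{k+1}):

  H_0: rank C_0 − rank ∂_1 = 4 − 3 = 1, and the invariant factors of ∂_1 are all 1, so H_0 = Z.
  H_1: rank ker ∂_1 − rank ∂_2 = (6 − 3) − 3 = 0, and the invariant factors of ∂_2 are all 1, so H_1 = 0.
  H_2: rank ker ∂_2 − rank ∂_3 = (4 − 3) − 1 = 0, and the invariant factors of ∂_3 are all 1, so H_2 = 0.
  H_3: rank ker ∂_3 − rank ∂_4 = (1 − 1) − 0 = 0, and there is no ∂_4, so H_3 = 0.

As a check, the Euler characteristic is 4 − 6 + 4 − 1 = 1, which agrees with 1 − 0 + 0 − 0 = 1.

H_0 ≅ Z,  H_1 = 0,  H_2 = 0,  H_3 = 0.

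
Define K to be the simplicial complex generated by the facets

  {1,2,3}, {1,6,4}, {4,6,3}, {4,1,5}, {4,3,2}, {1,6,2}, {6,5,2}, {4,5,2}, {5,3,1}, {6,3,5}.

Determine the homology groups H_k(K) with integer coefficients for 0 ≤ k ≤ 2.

H_0 = Z,  H_1 = Z_2,  H_2 = 0.

Fix the vertex order 1 < 2 < 3 < 4 < 5 < 6 and write every simplex with vertices in increasing order. Then dim K = 2 and the simplices of K are:

  0-simplices (6): [1], [2], [3], [4], [5], [6]
  1-simplices (15): [1,2], [1,3], [1,4], [1,5], [1,6], [2,3], [2,4], [2,5], [2,6], [3,4], [3,5], [3,6], [4,5], [4,6], [5,6]
  2-simplices (10): [1,2,3], [1,2,6], [1,3,5], [1,4,5], [1,4,6], [2,3,4], [2,4,5], [2,5,6], [3,4,6], [3,5,6]

Hence C_0 ≅ Z^6, C_1 ≅ Z^15, C_2 ≅ Z^10.

Boundary ∂_1: C_1 → C_0 is given by ∂[p,q] = [q] − [p].
The 6×15 boundary matrix has rank 5 and Smith normal form diag(1,1,1,1,1).

∂_2: C_2 → C_1 acts by ∂[p,q,r] = [q,r] − [p,r] + [p,q]. For instance
  ∂[1,4,5] = [4,5] − [1,5] + [1,4],
  ∂[3,4,6] = [4,6] − [3,6] + [3,4].
As a 15×10 matrix over Z this has rank 10, with invariant factors (1,1,1,1,1,1,1,1,1,2).

Reading off H_k = ker ∂_k / im ∂_{k+1}:

  H_0: rank C_0 − rank ∂_1 = 6 − 5 = 1, and the invariant factors of ∂_1 are all 1, so H_0 = Z.
  H_1: rank ker ∂_1 − rank ∂_2 = (15 − 5) − 10 = 0, and ∂_2 has invariant factor 2 > 1, so H_1 = Z_2.
  H_2: rank ker ∂_2 − rank ∂_3 = (10 − 10) − 0 = 0, and there is no ∂_3, so H_2 = 0.

As a check, the Euler characteristic is 6 − 15 + 10 = 1, which agrees with 1 − 0 + 0 = 1.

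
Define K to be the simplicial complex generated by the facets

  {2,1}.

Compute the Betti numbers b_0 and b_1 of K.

Take the total order 1 < 2 on the vertex set. Then K (dimension 1) consists of the simplices:

  0-simplices (2): [1], [2]
  1-simplices (1): [1,2]

so the chain groups are C_0 ≅ Z^2, C_1 ≅ Z^1.

∂_1: C_1 → C_0 maps an edge to its endpoints' difference, ∂[p,q] = q − p.
This gives a 2×1 integer matrix of rank 1; reducing to Smith normal form yields diagonal entries (1).

From H_k ≅ ker(∂_k) / im(∂_{k+1}) we obtain:

  H_0: rank C_0 − rank ∂_1 = 2 − 1 = 1, and the invariant factors of ∂_1 are all 1, so H_0 = Z.
  H_1: rank ker ∂_1 − rank ∂_2 = (1 − 1) − 0 = 0, and there is no ∂_2, so H_1 = 0.

Hence the Betti numbers are b_0 = 1, b_1 = 0.

b_0 = 1, b_1 = 0.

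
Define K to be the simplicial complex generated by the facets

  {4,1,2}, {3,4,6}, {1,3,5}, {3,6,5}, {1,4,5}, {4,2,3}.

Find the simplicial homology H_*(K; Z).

H_0 = Z,  H_1 = Z,  H_2 = 0.

Take the total order 1 < 2 < 3 < 4 < 5 < 6 on the vertex set. Then K (dimension 2) consists of the simplices:

  0-simplices (6): [1], [2], [3], [4], [5], [6]
  1-simplices (12): [1,2], [1,3], [1,4], [1,5], [2,3], [2,4], [3,4], [3,5], [3,6], [4,5], [4,6], [5,6]
  2-simplices (6): [1,2,4], [1,3,5], [1,4,5], [2,3,4], [3,4,6], [3,5,6]

Hence C_0 ≅ Z^6, C_1 ≅ Z^12, C_2 ≅ Z^6.

The boundary map ∂_1: C_1 → C_0 maps an edge to its endpoints' difference, ∂[p,q] = q − p. For instance
  ∂[3,6] = [6] − [3].
The 6×12 boundary matrix has rank 5 and Smith normal form diag(1,1,1,1,1).

Boundary ∂_2: C_2 → C_1 acts by ∂[p,q,r] = [q,r] − [p,r] + [p,q]. For instance
  ∂[3,4,6] = [4,6] − [3,6] + [3,4],
  ∂[3,5,6] = [5,6] − [3,6] + [3,5].
As a 12×6 matrix over Z this has rank 6, with invariant factors (1,1,1,1,1,1).

Reading off H_k = ker ∂_k / im ∂_{k+1}:

  H_0: rank C_0 − rank ∂_1 = 6 − 5 = 1, and the invariant factors of ∂_1 are all 1, so H_0 ≅ Z.
  H_1: rank ker ∂_1 − rank ∂_2 = (12 − 5) − 6 = 1, and the invariant factors of ∂_2 are all 1, so H_1 ≅ Z.
  H_2: rank ker ∂_2 − rank ∂_3 = (6 − 6) − 0 = 0, and there is no ∂_3, so H_2 ≅ 0.

As a check, the Euler characteristic is 6 − 12 + 6 = 0, which agrees with 1 − 1 + 0 = 0.
(K is a triangulation of the cylinder S^1 x I.)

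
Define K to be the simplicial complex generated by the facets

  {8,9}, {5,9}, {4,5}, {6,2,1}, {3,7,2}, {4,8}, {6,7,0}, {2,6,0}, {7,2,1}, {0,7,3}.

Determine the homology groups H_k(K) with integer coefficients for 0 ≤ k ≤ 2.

H_0 ≅ Z^2,  H_1 ≅ Z^2,  H_2 = 0.

K has 10 vertices, 16 edges, 6 triangles.
rank ∂_0 = 0, rank ∂_1 = 8 ⇒ b_0 = 10 − 0 − 8 = 2; all invariant factors of ∂_1 are 1 so no torsion. So H_0 = Z^2.
rank ∂_1 = 8, rank ∂_2 = 6 ⇒ b_1 = 16 − 8 − 6 = 2; all invariant factors of ∂_2 are 1 so no torsion. So H_1 = Z^2.
rank ∂_2 = 6, rank ∂_3 = 0 ⇒ b_2 = 6 − 6 − 0 = 0. So H_2 = 0.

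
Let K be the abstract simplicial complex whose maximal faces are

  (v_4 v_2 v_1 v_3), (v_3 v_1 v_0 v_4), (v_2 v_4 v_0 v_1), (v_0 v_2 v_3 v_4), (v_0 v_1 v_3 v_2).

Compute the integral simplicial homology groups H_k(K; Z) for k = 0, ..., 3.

H_0 = Z,  H_1 = 0,  H_2 = 0,  H_3 = Z.

We work with the vertex ordering v_0 < v_1 < v_2 < v_3 < v_4. The simplices of K, each written with vertices in increasing order, are:

  0-simplices (5): [v_0], [v_1], [v_2], [v_3], [v_4]
  1-simplices (10): [v_0,v_1], [v_0,v_2], [v_0,v_3], [v_0,v_4], [v_1,v_2], [v_1,v_3], [v_1,v_4], [v_2,v_3], [v_2,v_4], [v_3,v_4]
  2-simplices (10): [v_0,v_1,v_2], [v_0,v_1,v_3], [v_0,v_1,v_4], [v_0,v_2,v_3], [v_0,v_2,v_4], [v_0,v_3,v_4], [v_1,v_2,v_3], [v_1,v_2,v_4], [v_1,v_3,v_4], [v_2,v_3,v_4]
  3-simplices (5): [v_0,v_1,v_2,v_3], [v_0,v_1,v_2,v_4], [v_0,v_1,v_3,v_4], [v_0,v_2,v_3,v_4], [v_1,v_2,v_3,v_4]

giving chain groups C_0 ≅ Z^5, C_1 ≅ Z^10, C_2 ≅ Z^10, C_3 ≅ Z^5.

Boundary ∂_1: C_1 → C_0 maps an edge to its endpoints' difference, ∂[p,q] = q − p.
As a 5×10 matrix over Z this has rank 4, with invariant factors (1,1,1,1).

Boundary ∂_2: C_2 → C_1 maps a triangle to the signed sum of its edges. For instance
  ∂[v_0,v_1,v_2] = [v_1,v_2] − [v_0,v_2] + [v_0,v_1],
  ∂[v_2,v_3,v_4] = [v_3,v_4] − [v_2,v_4] + [v_2,v_3].
As a 10×10 matrix over Z this has rank 6, with invariant factors (1,1,1,1,1,1).

Boundary ∂_3: C_3 → C_2 sends each 3-simplex σ to the alternating sum Σ_i (−1)^i (σ with its i-th vertex removed). For instance
  ∂[v_0,v_1,v_2,v_4] = [v_1,v_2,v_4] − [v_0,v_2,v_4] + [v_0,v_1,v_4] − [v_0,v_1,v_2],
  ∂[v_0,v_1,v_2,v_3] = [v_1,v_2,v_3] − [v_0,v_2,v_3] + [v_0,v_1,v_3] − [v_0,v_1,v_2].
The resulting 10×5 matrix has rank 4, and its Smith normal form has invariant factors (1,1,1,1).

From H_k ≅ ker(∂_k) / im(∂_{k+1}) we obtain:

  H_0: rank C_0 − rank ∂_1 = 5 − 4 = 1, and the invariant factors of ∂_1 are all 1, so H_0 = Z.
  H_1: rank ker ∂_1 − rank ∂_2 = (10 − 4) − 6 = 0, and the invariant factors of ∂_2 are all 1, so H_1 = 0.
  H_2: rank ker ∂_2 − rank ∂_3 = (10 − 6) − 4 = 0, and the invariant factors of ∂_3 are all 1, so H_2 = 0.
  H_3: rank ker ∂_3 − rank ∂_4 = (5 − 4) − 0 = 1, and there is no ∂_4, so H_3 = Z.

As a check, the Euler characteristic is 5 − 10 + 10 − 5 = 0, which agrees with 1 − 0 + 0 − 1 = 0.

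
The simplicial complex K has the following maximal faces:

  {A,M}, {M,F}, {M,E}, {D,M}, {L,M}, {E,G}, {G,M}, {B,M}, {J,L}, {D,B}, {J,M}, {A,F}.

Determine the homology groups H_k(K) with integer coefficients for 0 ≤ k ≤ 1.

Fix the vertex order A < B < D < E < F < G < J < L < M and write every simplex with vertices in increasing order. Then dim K = 1 and the simplices of K are:

  0-simplices (9): A, B, D, E, F, G, J, L, M
  1-simplices (12): AF, AM, BD, BM, DM, EG, EM, FM, GM, JL, JM, LM

giving chain groups C_0 ≅ Z^9, C_1 ≅ Z^12.

Boundary ∂_1: C_1 → C_0 sends each edge [p,q] (with p < q) to q − p.
This gives a 9×12 integer matrix of rank 8; reducing to Smith normal form yields diagonal entries (1,1,1,1,1,1,1,1).

Computing H_k = (kernel of ∂_k) / (image of ∂_{k+1}):

  H_0: rank C_0 − rank ∂_1 = 9 − 8 = 1, and the invariant factors of ∂_1 are all 1, so H_0 = Z.
  H_1: rank ker ∂_1 − rank ∂_2 = (12 − 8) − 0 = 4, and there is no ∂_2, so H_1 = Z^4.

(K is a triangulation of a wedge of 4 circles.)

H_0 ≅ Z,  H_1 ≅ Z^4.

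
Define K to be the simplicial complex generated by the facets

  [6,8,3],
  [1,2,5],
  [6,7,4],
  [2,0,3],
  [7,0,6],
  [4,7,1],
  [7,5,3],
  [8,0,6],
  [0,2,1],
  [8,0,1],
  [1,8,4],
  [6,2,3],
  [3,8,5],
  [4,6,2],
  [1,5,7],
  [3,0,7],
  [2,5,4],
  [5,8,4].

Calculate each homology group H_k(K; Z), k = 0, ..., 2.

Order the vertices as 0 < 1 < 2 < 3 < 4 < 5 < 6 < 7 < 8. Listing each simplex with vertices in this order, K has dimension 2 with simplices:

  0-simplices (9): [0], [1], [2], [3], [4], [5], [6], [7], [8]
  1-simplices (27): (27 of them)
  2-simplices (18): [0,1,2], [0,1,8], [0,2,3], [0,3,7], [0,6,7], [0,6,8], [1,2,5], [1,4,7], [1,4,8], [1,5,7], [2,3,6], [2,4,5], [2,4,6], [3,5,7], [3,5,8], [3,6,8], [4,5,8], [4,6,7]

Hence C_0 ≅ Z^9, C_1 ≅ Z^27, C_2 ≅ Z^18.

Boundary ∂_1: C_1 → C_0 sends each edge [p,q] (with p < q) to q − p. For instance
  ∂[3,6] = [6] − [3].
As a 9×27 matrix over Z this has rank 8, with invariant factors (1,1,1,1,1,1,1,1).

∂_2: C_2 → C_1 maps a triangle to the signed sum of its edges. For instance
  ∂[1,5,7] = [5,7] − [1,7] + [1,5],
  ∂[0,2,3] = [2,3] − [0,3] + [0,2].
As a 27×18 matrix over Z this has rank 18, with invariant factors (1,1,1,1,1,1,1,1,1,1,1,1,1,1,1,1,1,2).

Now H_k = ker ∂_k / im ∂_{k+1}, so:

  H_0: rank C_0 − rank ∂_1 = 9 − 8 = 1, and the invariant factors of ∂_1 are all 1, so H_0 = Z.
  H_1: rank ker ∂_1 − rank ∂_2 = (27 − 8) − 18 = 1, and ∂_2 has invariant factor 2 > 1, so H_1 = Z ⊕ Z_2.
  H_2: rank ker ∂_2 − rank ∂_3 = (18 − 18) − 0 = 0, and there is no ∂_3, so H_2 = 0.

As a check, the Euler characteristic is 9 − 27 + 18 = 0, which agrees with 1 − 1 + 0 = 0.

H_0 ≅ Z,  H_1 ≅ Z ⊕ Z_2,  H_2 = 0.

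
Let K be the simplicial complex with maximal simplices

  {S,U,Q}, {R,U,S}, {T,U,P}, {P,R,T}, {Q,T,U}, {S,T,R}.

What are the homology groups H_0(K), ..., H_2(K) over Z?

H_0 ≅ Z,  H_1 ≅ Z,  H_2 = 0.

Order the vertices as P < Q < R < S < T < U. Listing each simplex with vertices in this order, K has dimension 2 with simplices:

  0-simplices (6): P, Q, R, S, T, U
  1-simplices (12): PR, PT, PU, QS, QT, QU, RS, RT, RU, ST, SU, TU
  2-simplices (6): PRT, PTU, QSU, QTU, RST, RSU

so the chain groups are C_0 ≅ Z^6, C_1 ≅ Z^12, C_2 ≅ Z^6.

The boundary map ∂_1: C_1 → C_0 maps an edge to its endpoints' difference, ∂[p,q] = q − p. For instance
  ∂PT = T − P.
This gives a 6×12 integer matrix of rank 5; reducing to Smith normal form yields diagonal entries (1,1,1,1,1).

The boundary map ∂_2: C_2 → C_1 acts by ∂[p,q,r] = [q,r] − [p,r] + [p,q]. For instance
  ∂PTU = TU − PU + PT,
  ∂RST = ST − RT + RS.
The resulting 12×6 matrix has rank 6, and its Smith normal form has invariant factors (1,1,1,1,1,1).

From H_k ≅ ker(∂_k) / im(∂_{k+1}) we obtain:

  H_0: rank C_0 − rank ∂_1 = 6 − 5 = 1, and the invariant factors of ∂_1 are all 1, so H_0 ≅ Z.
  H_1: rank ker ∂_1 − rank ∂_2 = (12 − 5) − 6 = 1, and the invariant factors of ∂_2 are all 1, so H_1 ≅ Z.
  H_2: rank ker ∂_2 − rank ∂_3 = (6 − 6) − 0 = 0, and there is no ∂_3, so H_2 ≅ 0.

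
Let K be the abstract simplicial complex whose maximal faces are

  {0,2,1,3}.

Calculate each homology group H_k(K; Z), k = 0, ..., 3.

H_0 ≅ Z,  H_1 = 0,  H_2 = 0,  H_3 = 0.

We work with the vertex ordering 0 < 1 < 2 < 3. The simplices of K, each written with vertices in increasing order, are:

  0-simplices (4): [0], [1], [2], [3]
  1-simplices (6): [0,1], [0,2], [0,3], [1,2], [1,3], [2,3]
  2-simplices (4): [0,1,2], [0,1,3], [0,2,3], [1,2,3]
  3-simplices (1): [0,1,2,3]

Hence C_0 ≅ Z^4, C_1 ≅ Z^6, C_2 ≅ Z^4, C_3 ≅ Z^1.

Boundary ∂_1: C_1 → C_0 is given by ∂[p,q] = [q] − [p].
As a 4×6 matrix over Z this has rank 3, with invariant factors (1,1,1).

The boundary map ∂_2: C_2 → C_1 maps a triangle to the signed sum of its edges. For instance
  ∂[0,2,3] = [2,3] − [0,3] + [0,2],
  ∂[1,2,3] = [2,3] − [1,3] + [1,2].
This gives a 6×4 integer matrix of rank 3; reducing to Smith normal form yields diagonal entries (1,1,1).

The boundary map ∂_3: C_3 → C_2 sends each 3-simplex σ to the alternating sum Σ_i (−1)^i (σ with its i-th vertex removed). For instance
  ∂[0,1,2,3] = [1,2,3] − [0,2,3] + [0,1,3] − [0,1,2].
The resulting 4×1 matrix has rank 1, and its Smith normal form has invariant factors (1).

Now H_k = ker ∂_k / im ∂_{k+1}, so:

  H_0: rank C_0 − rank ∂_1 = 4 − 3 = 1, and the invariant factors of ∂_1 are all 1, so H_0 ≅ Z.
  H_1: rank ker ∂_1 − rank ∂_2 = (6 − 3) − 3 = 0, and the invariant factors of ∂_2 are all 1, so H_1 ≅ 0.
  H_2: rank ker ∂_2 − rank ∂_3 = (4 − 3) − 1 = 0, and the invariant factors of ∂_3 are all 1, so H_2 ≅ 0.
  H_3: rank ker ∂_3 − rank ∂_4 = (1 − 1) − 0 = 0, and there is no ∂_4, so H_3 ≅ 0.

As a check, the Euler characteristic is 4 − 6 + 4 − 1 = 1, which agrees with 1 − 0 + 0 − 0 = 1.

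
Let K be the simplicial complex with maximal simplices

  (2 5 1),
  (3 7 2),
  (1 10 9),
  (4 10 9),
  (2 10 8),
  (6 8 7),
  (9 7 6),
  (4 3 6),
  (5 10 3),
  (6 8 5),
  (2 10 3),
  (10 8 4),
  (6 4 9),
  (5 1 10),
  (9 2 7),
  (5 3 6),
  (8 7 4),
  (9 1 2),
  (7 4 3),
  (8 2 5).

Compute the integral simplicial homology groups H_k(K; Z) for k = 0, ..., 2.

Fix the vertex order 1 < 2 < 3 < 4 < 5 < 6 < 7 < 8 < 9 < 10 and write every simplex with vertices in increasing order. Then dim K = 2 and the simplices of K are:

  0-simplices (10): [1], [2], [3], [4], [5], [6], [7], [8], [9], [10]
  1-simplices (30): (30 of them)
  2-simplices (20): (20 of them)

giving chain groups C_0 ≅ Z^10, C_1 ≅ Z^30, C_2 ≅ Z^20.

Boundary ∂_1: C_1 → C_0 sends each edge [p,q] (with p < q) to q − p.
As a 10×30 matrix over Z this has rank 9, with invariant factors (1,1,1,1,1,1,1,1,1).

∂_2: C_2 → C_1 maps a triangle to the signed sum of its edges. For instance
  ∂[3,5,6] = [5,6] − [3,6] + [3,5],
  ∂[4,6,9] = [6,9] − [4,9] + [4,6].
The 30×20 boundary matrix has rank 20 and Smith normal form diag(1,1,1,1,1,1,1,1,1,1,1,1,1,1,1,1,1,1,1,2).

Reading off H_k = ker ∂_k / im ∂_{k+1}:

  H_0: rank C_0 − rank ∂_1 = 10 − 9 = 1, and the invariant factors of ∂_1 are all 1, so H_0 = Z.
  H_1: rank ker ∂_1 − rank ∂_2 = (30 − 9) − 20 = 1, and ∂_2 has invariant factor 2 > 1, so H_1 = Z ⊕ Z/2Z.
  H_2: rank ker ∂_2 − rank ∂_3 = (20 − 20) − 0 = 0, and there is no ∂_3, so H_2 = 0.

H_0 = Z,  H_1 = Z ⊕ Z/2Z,  H_2 = 0.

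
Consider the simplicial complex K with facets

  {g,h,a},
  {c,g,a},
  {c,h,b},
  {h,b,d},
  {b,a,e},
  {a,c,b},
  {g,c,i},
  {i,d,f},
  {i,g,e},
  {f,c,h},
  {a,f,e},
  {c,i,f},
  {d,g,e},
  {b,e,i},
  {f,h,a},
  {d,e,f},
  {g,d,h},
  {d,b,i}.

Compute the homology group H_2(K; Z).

Fix the vertex order a < b < c < d < e < f < g < h < i and write every simplex with vertices in increasing order. Then dim K = 2 and the simplices of K are:

  0-simplices (9): a, b, c, d, e, f, g, h, i
  1-simplices (27): ab, ac, ae, af, ag, ah, bc, bd, be, bh, bi, cf, cg, ch, ci, de, df, dg, dh, di, ef, eg, ei, fh, fi, gh, gi
  2-simplices (18): abc, abe, acg, aef, afh, agh, bch, bdh, bdi, bei, cfh, cfi, cgi, def, deg, dfi, dgh, egi

so the chain groups are C_0 ≅ Z^9, C_1 ≅ Z^27, C_2 ≅ Z^18.

∂_1: C_1 → C_0 is given by ∂[p,q] = [q] − [p].
The resulting 9×27 matrix has rank 8, and its Smith normal form has invariant factors (1,1,1,1,1,1,1,1).

The boundary map ∂_2: C_2 → C_1 maps a triangle to the signed sum of its edges. For instance
  ∂cgi = gi − ci + cg,
  ∂abc = bc − ac + ab.
The resulting 27×18 matrix has rank 18, and its Smith normal form has invariant factors (1,1,1,1,1,1,1,1,1,1,1,1,1,1,1,1,1,2).

Computing H_k = (kernel of ∂_k) / (image of ∂_{k+1}):

  H_2: rank ker ∂_2 − rank ∂_3 = (18 − 18) − 0 = 0, and there is no ∂_3, so H_2 ≅ 0.

(K is a triangulation of the Klein bottle.)

H_2 = 0.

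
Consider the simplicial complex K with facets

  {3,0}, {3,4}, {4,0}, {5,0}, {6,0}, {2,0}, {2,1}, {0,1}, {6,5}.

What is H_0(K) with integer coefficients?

H_0 ≅ Z.

Order the vertices as 0 < 1 < 2 < 3 < 4 < 5 < 6. Listing each simplex with vertices in this order, K has dimension 1 with simplices:

  0-simplices (7): [0], [1], [2], [3], [4], [5], [6]
  1-simplices (9): [0,1], [0,2], [0,3], [0,4], [0,5], [0,6], [1,2], [3,4], [5,6]

giving chain groups C_0 ≅ Z^7, C_1 ≅ Z^9.

Boundary ∂_1: C_1 → C_0 is given by ∂[p,q] = [q] − [p].
The resulting 7×9 matrix has rank 6, and its Smith normal form has invariant factors (1,1,1,1,1,1).

From H_k ≅ ker(∂_k) / im(∂_{k+1}) we obtain:

  H_0: rank C_0 − rank ∂_1 = 7 − 6 = 1, and the invariant factors of ∂_1 are all 1, so H_0 ≅ Z.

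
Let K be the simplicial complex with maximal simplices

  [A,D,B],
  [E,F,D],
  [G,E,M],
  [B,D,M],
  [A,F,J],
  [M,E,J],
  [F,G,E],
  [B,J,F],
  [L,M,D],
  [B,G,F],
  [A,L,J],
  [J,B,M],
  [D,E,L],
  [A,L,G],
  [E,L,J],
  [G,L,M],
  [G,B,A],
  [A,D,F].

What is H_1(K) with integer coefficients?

Fix the vertex order A < B < D < E < F < G < J < L < M and write every simplex with vertices in increasing order. Then dim K = 2 and the simplices of K are:

  0-simplices (9): A, B, D, E, F, G, J, L, M
  1-simplices (27): AB, AD, AF, AG, AJ, AL, BD, BF, BG, BJ, BM, DE, DF, DL, DM, EF, EG, EJ, EL, EM, FG, FJ, GL, GM, JL, JM, LM
  2-simplices (18): ABD, ABG, ADF, AFJ, AGL, AJL, BDM, BFG, BFJ, BJM, DEF, DEL, DLM, EFG, EGM, EJL, EJM, GLM

so the chain groups are C_0 ≅ Z^9, C_1 ≅ Z^27, C_2 ≅ Z^18.

The boundary map ∂_1: C_1 → C_0 sends each edge [p,q] (with p < q) to q − p. For instance
  ∂EG = G − E.
This gives a 9×27 integer matrix of rank 8; reducing to Smith normal form yields diagonal entries (1,1,1,1,1,1,1,1).

The boundary map ∂_2: C_2 → C_1 sends each 2-simplex [p,q,r] to [q,r] − [p,r] + [p,q]. For instance
  ∂EJM = JM − EM + EJ,
  ∂AFJ = FJ − AJ + AF.
The resulting 27×18 matrix has rank 18, and its Smith normal form has invariant factors (1,1,1,1,1,1,1,1,1,1,1,1,1,1,1,1,1,2).

Now H_k = ker ∂_k / im ∂_{k+1}, so:

  H_1: rank ker ∂_1 − rank ∂_2 = (27 − 8) − 18 = 1, and ∂_2 has invariant factor 2 > 1, so H_1 ≅ Z ⊕ Z/2.

(K is a triangulation of the Klein bottle.)

H_1 ≅ Z ⊕ Z/2.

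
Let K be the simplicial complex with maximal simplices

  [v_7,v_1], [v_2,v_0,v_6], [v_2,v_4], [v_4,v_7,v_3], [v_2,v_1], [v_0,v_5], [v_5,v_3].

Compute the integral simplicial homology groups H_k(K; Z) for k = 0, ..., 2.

H_0 ≅ Z,  H_1 ≅ Z^2,  H_2 = 0.

We work with the vertex ordering v_0 < v_1 < v_2 < v_3 < v_4 < v_5 < v_6 < v_7. The simplices of K, each written with vertices in increasing order, are:

  0-simplices (8): [v_0], [v_1], [v_2], [v_3], [v_4], [v_5], [v_6], [v_7]
  1-simplices (11): [v_0,v_2], [v_0,v_5], [v_0,v_6], [v_1,v_2], [v_1,v_7], [v_2,v_4], [v_2,v_6], [v_3,v_4], [v_3,v_5], [v_3,v_7], [v_4,v_7]
  2-simplices (2): [v_0,v_2,v_6], [v_3,v_4,v_7]

giving chain groups C_0 ≅ Z^8, C_1 ≅ Z^11, C_2 ≅ Z^2.

∂_1: C_1 → C_0 maps an edge to its endpoints' difference, ∂[p,q] = q − p. For instance
  ∂[v_0,v_5] = [v_5] − [v_0].
As a 8×11 matrix over Z this has rank 7, with invariant factors (1,1,1,1,1,1,1).

∂_2: C_2 → C_1 maps a triangle to the signed sum of its edges. For instance
  ∂[v_3,v_4,v_7] = [v_4,v_7] − [v_3,v_7] + [v_3,v_4],
  ∂[v_0,v_2,v_6] = [v_2,v_6] − [v_0,v_6] + [v_0,v_2].
As a 11×2 matrix over Z this has rank 2, with invariant factors (1,1).

From H_k ≅ ker(∂_k) / im(∂_{k+1}) we obtain:

  H_0: rank C_0 − rank ∂_1 = 8 − 7 = 1, and the invariant factors of ∂_1 are all 1, so H_0 ≅ Z.
  H_1: rank ker ∂_1 − rank ∂_2 = (11 − 7) − 2 = 2, and the invariant factors of ∂_2 are all 1, so H_1 ≅ Z^2.
  H_2: rank ker ∂_2 − rank ∂_3 = (2 − 2) − 0 = 0, and there is no ∂_3, so H_2 ≅ 0.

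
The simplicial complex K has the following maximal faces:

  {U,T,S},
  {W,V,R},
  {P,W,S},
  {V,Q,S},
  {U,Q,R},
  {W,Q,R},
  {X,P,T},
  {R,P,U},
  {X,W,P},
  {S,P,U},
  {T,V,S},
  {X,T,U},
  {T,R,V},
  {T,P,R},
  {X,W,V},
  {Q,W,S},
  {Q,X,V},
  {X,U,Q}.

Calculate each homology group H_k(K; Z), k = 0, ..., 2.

H_0 ≅ Z,  H_1 ≅ Z ⊕ Z/2Z,  H_2 = 0.

We work with the vertex ordering P < Q < R < S < T < U < V < W < X. The simplices of K, each written with vertices in increasing order, are:

  0-simplices (9): P, Q, R, S, T, U, V, W, X
  1-simplices (27): PR, PS, PT, PU, PW, PX, QR, QS, QU, QV, QW, QX, RT, RU, RV, RW, ST, SU, SV, SW, TU, TV, TX, UX, VW, VX, WX
  2-simplices (18): PRT, PRU, PSU, PSW, PTX, PWX, QRU, QRW, QSV, QSW, QUX, QVX, RTV, RVW, STU, STV, TUX, VWX

Hence C_0 ≅ Z^9, C_1 ≅ Z^27, C_2 ≅ Z^18.

Boundary ∂_1: C_1 → C_0 maps an edge to its endpoints' difference, ∂[p,q] = q − p. For instance
  ∂QX = X − Q.
The resulting 9×27 matrix has rank 8, and its Smith normal form has invariant factors (1,1,1,1,1,1,1,1).

∂_2: C_2 → C_1 maps a triangle to the signed sum of its edges. For instance
  ∂QRW = RW − QW + QR,
  ∂QRU = RU − QU + QR.
As a 27×18 matrix over Z this has rank 18, with invariant factors (1,1,1,1,1,1,1,1,1,1,1,1,1,1,1,1,1,2).

Computing H_k = (kernel of ∂_k) / (image of ∂_{k+1}):

  H_0: rank C_0 − rank ∂_1 = 9 − 8 = 1, and the invariant factors of ∂_1 are all 1, so H_0 ≅ Z.
  H_1: rank ker ∂_1 − rank ∂_2 = (27 − 8) − 18 = 1, and ∂_2 has invariant factor 2 > 1, so H_1 ≅ Z ⊕ Z/2Z.
  H_2: rank ker ∂_2 − rank ∂_3 = (18 − 18) − 0 = 0, and there is no ∂_3, so H_2 ≅ 0.

As a check, the Euler characteristic is 9 − 27 + 18 = 0, which agrees with 1 − 1 + 0 = 0.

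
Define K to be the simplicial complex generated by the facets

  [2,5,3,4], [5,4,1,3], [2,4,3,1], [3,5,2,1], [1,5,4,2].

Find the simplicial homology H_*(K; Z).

Order the vertices as 1 < 2 < 3 < 4 < 5. Listing each simplex with vertices in this order, K has dimension 3 with simplices:

  0-simplices (5): [1], [2], [3], [4], [5]
  1-simplices (10): [1,2], [1,3], [1,4], [1,5], [2,3], [2,4], [2,5], [3,4], [3,5], [4,5]
  2-simplices (10): [1,2,3], [1,2,4], [1,2,5], [1,3,4], [1,3,5], [1,4,5], [2,3,4], [2,3,5], [2,4,5], [3,4,5]
  3-simplices (5): [1,2,3,4], [1,2,3,5], [1,2,4,5], [1,3,4,5], [2,3,4,5]

so the chain groups are C_0 ≅ Z^5, C_1 ≅ Z^10, C_2 ≅ Z^10, C_3 ≅ Z^5.

Boundary ∂_1: C_1 → C_0 is given by ∂[p,q] = [q] − [p].
As a 5×10 matrix over Z this has rank 4, with invariant factors (1,1,1,1).

The boundary map ∂_2: C_2 → C_1 maps a triangle to the signed sum of its edges. For instance
  ∂[2,4,5] = [4,5] − [2,5] + [2,4],
  ∂[1,2,4] = [2,4] − [1,4] + [1,2].
The 10×10 boundary matrix has rank 6 and Smith normal form diag(1,1,1,1,1,1).

∂_3: C_3 → C_2 sends each 3-simplex σ to the alternating sum Σ_i (−1)^i (σ with its i-th vertex removed). For instance
  ∂[1,2,3,5] = [2,3,5] − [1,3,5] + [1,2,5] − [1,2,3],
  ∂[2,3,4,5] = [3,4,5] − [2,4,5] + [2,3,5] − [2,3,4].
The resulting 10×5 matrix has rank 4, and its Smith normal form has invariant factors (1,1,1,1).

Reading off H_k = ker ∂_k / im ∂_{k+1}:

  H_0: rank C_0 − rank ∂_1 = 5 − 4 = 1, and the invariant factors of ∂_1 are all 1, so H_0 = Z.
  H_1: rank ker ∂_1 − rank ∂_2 = (10 − 4) − 6 = 0, and the invariant factors of ∂_2 are all 1, so H_1 = 0.
  H_2: rank ker ∂_2 − rank ∂_3 = (10 − 6) − 4 = 0, and the invariant factors of ∂_3 are all 1, so H_2 = 0.
  H_3: rank ker ∂_3 − rank ∂_4 = (5 − 4) − 0 = 1, and there is no ∂_4, so H_3 = Z.

As a check, the Euler characteristic is 5 − 10 + 10 − 5 = 0, which agrees with 1 − 0 + 0 − 1 = 0.
(K is a triangulation of the 3-sphere S^3.)

H_0 ≅ Z,  H_1 = 0,  H_2 = 0,  H_3 ≅ Z.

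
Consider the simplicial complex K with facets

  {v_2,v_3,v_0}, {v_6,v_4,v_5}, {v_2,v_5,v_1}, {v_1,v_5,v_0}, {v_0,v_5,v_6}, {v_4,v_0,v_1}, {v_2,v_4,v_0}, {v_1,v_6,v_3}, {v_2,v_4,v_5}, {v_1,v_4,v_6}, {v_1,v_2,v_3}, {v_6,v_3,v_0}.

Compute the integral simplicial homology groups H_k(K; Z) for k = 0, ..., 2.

H_0 = Z,  H_1 = Z/2,  H_2 = 0.

Take the total order v_0 < v_1 < v_2 < v_3 < v_4 < v_5 < v_6 on the vertex set. Then K (dimension 2) consists of the simplices:

  0-simplices (7): [v_0], [v_1], [v_2], [v_3], [v_4], [v_5], [v_6]
  1-simplices (18): (18 of them)
  2-simplices (12): (12 of them)

Hence C_0 ≅ Z^7, C_1 ≅ Z^18, C_2 ≅ Z^12.

The boundary map ∂_1: C_1 → C_0 is given by ∂[p,q] = [q] − [p].
As a 7×18 matrix over Z this has rank 6, with invariant factors (1,1,1,1,1,1).

∂_2: C_2 → C_1 maps a triangle to the signed sum of its edges. For instance
  ∂[v_1,v_2,v_5] = [v_2,v_5] − [v_1,v_5] + [v_1,v_2],
  ∂[v_2,v_4,v_5] = [v_4,v_5] − [v_2,v_5] + [v_2,v_4].
As a 18×12 matrix over Z this has rank 12, with invariant factors (1,1,1,1,1,1,1,1,1,1,1,2).

Reading off H_k = ker ∂_k / im ∂_{k+1}:

  H_0: rank C_0 − rank ∂_1 = 7 − 6 = 1, and the invariant factors of ∂_1 are all 1, so H_0 ≅ Z.
  H_1: rank ker ∂_1 − rank ∂_2 = (18 − 6) − 12 = 0, and ∂_2 has invariant factor 2 > 1, so H_1 ≅ Z/2.
  H_2: rank ker ∂_2 − rank ∂_3 = (12 − 12) − 0 = 0, and there is no ∂_3, so H_2 ≅ 0.

As a check, the Euler characteristic is 7 − 18 + 12 = 1, which agrees with 1 − 0 + 0 = 1.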